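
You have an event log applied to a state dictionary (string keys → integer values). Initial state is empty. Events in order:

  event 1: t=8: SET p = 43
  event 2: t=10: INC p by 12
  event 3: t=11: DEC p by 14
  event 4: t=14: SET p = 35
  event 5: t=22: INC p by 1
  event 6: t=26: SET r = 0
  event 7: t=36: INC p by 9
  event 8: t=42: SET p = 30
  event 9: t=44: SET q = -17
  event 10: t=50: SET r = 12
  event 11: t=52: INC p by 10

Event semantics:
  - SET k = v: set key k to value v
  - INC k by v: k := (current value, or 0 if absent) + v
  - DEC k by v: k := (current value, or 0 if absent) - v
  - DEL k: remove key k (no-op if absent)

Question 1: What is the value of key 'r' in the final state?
Track key 'r' through all 11 events:
  event 1 (t=8: SET p = 43): r unchanged
  event 2 (t=10: INC p by 12): r unchanged
  event 3 (t=11: DEC p by 14): r unchanged
  event 4 (t=14: SET p = 35): r unchanged
  event 5 (t=22: INC p by 1): r unchanged
  event 6 (t=26: SET r = 0): r (absent) -> 0
  event 7 (t=36: INC p by 9): r unchanged
  event 8 (t=42: SET p = 30): r unchanged
  event 9 (t=44: SET q = -17): r unchanged
  event 10 (t=50: SET r = 12): r 0 -> 12
  event 11 (t=52: INC p by 10): r unchanged
Final: r = 12

Answer: 12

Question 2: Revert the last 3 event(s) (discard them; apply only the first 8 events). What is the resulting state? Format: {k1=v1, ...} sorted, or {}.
Keep first 8 events (discard last 3):
  after event 1 (t=8: SET p = 43): {p=43}
  after event 2 (t=10: INC p by 12): {p=55}
  after event 3 (t=11: DEC p by 14): {p=41}
  after event 4 (t=14: SET p = 35): {p=35}
  after event 5 (t=22: INC p by 1): {p=36}
  after event 6 (t=26: SET r = 0): {p=36, r=0}
  after event 7 (t=36: INC p by 9): {p=45, r=0}
  after event 8 (t=42: SET p = 30): {p=30, r=0}

Answer: {p=30, r=0}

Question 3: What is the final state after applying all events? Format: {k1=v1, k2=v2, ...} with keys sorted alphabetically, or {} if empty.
Answer: {p=40, q=-17, r=12}

Derivation:
  after event 1 (t=8: SET p = 43): {p=43}
  after event 2 (t=10: INC p by 12): {p=55}
  after event 3 (t=11: DEC p by 14): {p=41}
  after event 4 (t=14: SET p = 35): {p=35}
  after event 5 (t=22: INC p by 1): {p=36}
  after event 6 (t=26: SET r = 0): {p=36, r=0}
  after event 7 (t=36: INC p by 9): {p=45, r=0}
  after event 8 (t=42: SET p = 30): {p=30, r=0}
  after event 9 (t=44: SET q = -17): {p=30, q=-17, r=0}
  after event 10 (t=50: SET r = 12): {p=30, q=-17, r=12}
  after event 11 (t=52: INC p by 10): {p=40, q=-17, r=12}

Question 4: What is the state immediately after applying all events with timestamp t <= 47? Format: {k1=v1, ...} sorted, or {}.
Apply events with t <= 47 (9 events):
  after event 1 (t=8: SET p = 43): {p=43}
  after event 2 (t=10: INC p by 12): {p=55}
  after event 3 (t=11: DEC p by 14): {p=41}
  after event 4 (t=14: SET p = 35): {p=35}
  after event 5 (t=22: INC p by 1): {p=36}
  after event 6 (t=26: SET r = 0): {p=36, r=0}
  after event 7 (t=36: INC p by 9): {p=45, r=0}
  after event 8 (t=42: SET p = 30): {p=30, r=0}
  after event 9 (t=44: SET q = -17): {p=30, q=-17, r=0}

Answer: {p=30, q=-17, r=0}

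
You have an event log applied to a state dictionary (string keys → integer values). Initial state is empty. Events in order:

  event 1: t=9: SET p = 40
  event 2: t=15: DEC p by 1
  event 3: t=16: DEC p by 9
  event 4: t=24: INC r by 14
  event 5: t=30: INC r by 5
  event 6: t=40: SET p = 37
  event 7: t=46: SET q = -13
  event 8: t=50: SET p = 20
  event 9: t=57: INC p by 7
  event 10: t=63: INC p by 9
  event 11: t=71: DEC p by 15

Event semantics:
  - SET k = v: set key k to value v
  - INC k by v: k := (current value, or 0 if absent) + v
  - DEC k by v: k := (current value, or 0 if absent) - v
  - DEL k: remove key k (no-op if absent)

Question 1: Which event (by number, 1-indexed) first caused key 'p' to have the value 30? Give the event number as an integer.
Answer: 3

Derivation:
Looking for first event where p becomes 30:
  event 1: p = 40
  event 2: p = 39
  event 3: p 39 -> 30  <-- first match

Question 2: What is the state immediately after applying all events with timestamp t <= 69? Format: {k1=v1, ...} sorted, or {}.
Answer: {p=36, q=-13, r=19}

Derivation:
Apply events with t <= 69 (10 events):
  after event 1 (t=9: SET p = 40): {p=40}
  after event 2 (t=15: DEC p by 1): {p=39}
  after event 3 (t=16: DEC p by 9): {p=30}
  after event 4 (t=24: INC r by 14): {p=30, r=14}
  after event 5 (t=30: INC r by 5): {p=30, r=19}
  after event 6 (t=40: SET p = 37): {p=37, r=19}
  after event 7 (t=46: SET q = -13): {p=37, q=-13, r=19}
  after event 8 (t=50: SET p = 20): {p=20, q=-13, r=19}
  after event 9 (t=57: INC p by 7): {p=27, q=-13, r=19}
  after event 10 (t=63: INC p by 9): {p=36, q=-13, r=19}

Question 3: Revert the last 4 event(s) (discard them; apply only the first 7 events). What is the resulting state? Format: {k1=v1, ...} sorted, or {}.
Answer: {p=37, q=-13, r=19}

Derivation:
Keep first 7 events (discard last 4):
  after event 1 (t=9: SET p = 40): {p=40}
  after event 2 (t=15: DEC p by 1): {p=39}
  after event 3 (t=16: DEC p by 9): {p=30}
  after event 4 (t=24: INC r by 14): {p=30, r=14}
  after event 5 (t=30: INC r by 5): {p=30, r=19}
  after event 6 (t=40: SET p = 37): {p=37, r=19}
  after event 7 (t=46: SET q = -13): {p=37, q=-13, r=19}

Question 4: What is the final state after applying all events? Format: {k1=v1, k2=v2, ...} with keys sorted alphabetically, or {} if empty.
Answer: {p=21, q=-13, r=19}

Derivation:
  after event 1 (t=9: SET p = 40): {p=40}
  after event 2 (t=15: DEC p by 1): {p=39}
  after event 3 (t=16: DEC p by 9): {p=30}
  after event 4 (t=24: INC r by 14): {p=30, r=14}
  after event 5 (t=30: INC r by 5): {p=30, r=19}
  after event 6 (t=40: SET p = 37): {p=37, r=19}
  after event 7 (t=46: SET q = -13): {p=37, q=-13, r=19}
  after event 8 (t=50: SET p = 20): {p=20, q=-13, r=19}
  after event 9 (t=57: INC p by 7): {p=27, q=-13, r=19}
  after event 10 (t=63: INC p by 9): {p=36, q=-13, r=19}
  after event 11 (t=71: DEC p by 15): {p=21, q=-13, r=19}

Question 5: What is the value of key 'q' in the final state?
Answer: -13

Derivation:
Track key 'q' through all 11 events:
  event 1 (t=9: SET p = 40): q unchanged
  event 2 (t=15: DEC p by 1): q unchanged
  event 3 (t=16: DEC p by 9): q unchanged
  event 4 (t=24: INC r by 14): q unchanged
  event 5 (t=30: INC r by 5): q unchanged
  event 6 (t=40: SET p = 37): q unchanged
  event 7 (t=46: SET q = -13): q (absent) -> -13
  event 8 (t=50: SET p = 20): q unchanged
  event 9 (t=57: INC p by 7): q unchanged
  event 10 (t=63: INC p by 9): q unchanged
  event 11 (t=71: DEC p by 15): q unchanged
Final: q = -13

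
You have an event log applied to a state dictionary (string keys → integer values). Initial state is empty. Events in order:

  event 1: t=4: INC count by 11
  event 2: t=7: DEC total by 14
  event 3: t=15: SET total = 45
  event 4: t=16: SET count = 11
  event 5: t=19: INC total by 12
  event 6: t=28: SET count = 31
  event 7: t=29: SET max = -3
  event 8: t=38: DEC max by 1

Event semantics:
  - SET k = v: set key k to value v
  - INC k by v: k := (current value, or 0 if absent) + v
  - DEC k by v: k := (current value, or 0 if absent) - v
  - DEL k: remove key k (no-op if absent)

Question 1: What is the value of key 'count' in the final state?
Answer: 31

Derivation:
Track key 'count' through all 8 events:
  event 1 (t=4: INC count by 11): count (absent) -> 11
  event 2 (t=7: DEC total by 14): count unchanged
  event 3 (t=15: SET total = 45): count unchanged
  event 4 (t=16: SET count = 11): count 11 -> 11
  event 5 (t=19: INC total by 12): count unchanged
  event 6 (t=28: SET count = 31): count 11 -> 31
  event 7 (t=29: SET max = -3): count unchanged
  event 8 (t=38: DEC max by 1): count unchanged
Final: count = 31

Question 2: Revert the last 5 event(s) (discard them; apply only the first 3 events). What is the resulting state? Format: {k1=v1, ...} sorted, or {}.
Keep first 3 events (discard last 5):
  after event 1 (t=4: INC count by 11): {count=11}
  after event 2 (t=7: DEC total by 14): {count=11, total=-14}
  after event 3 (t=15: SET total = 45): {count=11, total=45}

Answer: {count=11, total=45}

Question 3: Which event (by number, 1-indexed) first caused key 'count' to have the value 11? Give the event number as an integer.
Answer: 1

Derivation:
Looking for first event where count becomes 11:
  event 1: count (absent) -> 11  <-- first match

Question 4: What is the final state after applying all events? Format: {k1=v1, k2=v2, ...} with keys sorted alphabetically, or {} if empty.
  after event 1 (t=4: INC count by 11): {count=11}
  after event 2 (t=7: DEC total by 14): {count=11, total=-14}
  after event 3 (t=15: SET total = 45): {count=11, total=45}
  after event 4 (t=16: SET count = 11): {count=11, total=45}
  after event 5 (t=19: INC total by 12): {count=11, total=57}
  after event 6 (t=28: SET count = 31): {count=31, total=57}
  after event 7 (t=29: SET max = -3): {count=31, max=-3, total=57}
  after event 8 (t=38: DEC max by 1): {count=31, max=-4, total=57}

Answer: {count=31, max=-4, total=57}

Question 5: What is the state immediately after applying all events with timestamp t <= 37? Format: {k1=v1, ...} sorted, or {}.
Apply events with t <= 37 (7 events):
  after event 1 (t=4: INC count by 11): {count=11}
  after event 2 (t=7: DEC total by 14): {count=11, total=-14}
  after event 3 (t=15: SET total = 45): {count=11, total=45}
  after event 4 (t=16: SET count = 11): {count=11, total=45}
  after event 5 (t=19: INC total by 12): {count=11, total=57}
  after event 6 (t=28: SET count = 31): {count=31, total=57}
  after event 7 (t=29: SET max = -3): {count=31, max=-3, total=57}

Answer: {count=31, max=-3, total=57}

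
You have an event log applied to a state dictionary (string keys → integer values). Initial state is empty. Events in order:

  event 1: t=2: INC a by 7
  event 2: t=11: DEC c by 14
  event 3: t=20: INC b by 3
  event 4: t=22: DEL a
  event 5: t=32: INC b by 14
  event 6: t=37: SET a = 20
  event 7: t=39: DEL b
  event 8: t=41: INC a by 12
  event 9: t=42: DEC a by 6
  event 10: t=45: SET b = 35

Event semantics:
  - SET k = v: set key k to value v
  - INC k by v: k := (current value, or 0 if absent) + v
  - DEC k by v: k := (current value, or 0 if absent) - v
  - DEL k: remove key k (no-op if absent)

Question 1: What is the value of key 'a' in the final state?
Track key 'a' through all 10 events:
  event 1 (t=2: INC a by 7): a (absent) -> 7
  event 2 (t=11: DEC c by 14): a unchanged
  event 3 (t=20: INC b by 3): a unchanged
  event 4 (t=22: DEL a): a 7 -> (absent)
  event 5 (t=32: INC b by 14): a unchanged
  event 6 (t=37: SET a = 20): a (absent) -> 20
  event 7 (t=39: DEL b): a unchanged
  event 8 (t=41: INC a by 12): a 20 -> 32
  event 9 (t=42: DEC a by 6): a 32 -> 26
  event 10 (t=45: SET b = 35): a unchanged
Final: a = 26

Answer: 26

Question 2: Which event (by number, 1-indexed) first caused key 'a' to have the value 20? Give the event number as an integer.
Answer: 6

Derivation:
Looking for first event where a becomes 20:
  event 1: a = 7
  event 2: a = 7
  event 3: a = 7
  event 4: a = (absent)
  event 6: a (absent) -> 20  <-- first match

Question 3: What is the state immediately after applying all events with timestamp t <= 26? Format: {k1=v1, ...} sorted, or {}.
Apply events with t <= 26 (4 events):
  after event 1 (t=2: INC a by 7): {a=7}
  after event 2 (t=11: DEC c by 14): {a=7, c=-14}
  after event 3 (t=20: INC b by 3): {a=7, b=3, c=-14}
  after event 4 (t=22: DEL a): {b=3, c=-14}

Answer: {b=3, c=-14}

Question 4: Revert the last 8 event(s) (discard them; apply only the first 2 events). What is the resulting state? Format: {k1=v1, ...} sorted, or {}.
Keep first 2 events (discard last 8):
  after event 1 (t=2: INC a by 7): {a=7}
  after event 2 (t=11: DEC c by 14): {a=7, c=-14}

Answer: {a=7, c=-14}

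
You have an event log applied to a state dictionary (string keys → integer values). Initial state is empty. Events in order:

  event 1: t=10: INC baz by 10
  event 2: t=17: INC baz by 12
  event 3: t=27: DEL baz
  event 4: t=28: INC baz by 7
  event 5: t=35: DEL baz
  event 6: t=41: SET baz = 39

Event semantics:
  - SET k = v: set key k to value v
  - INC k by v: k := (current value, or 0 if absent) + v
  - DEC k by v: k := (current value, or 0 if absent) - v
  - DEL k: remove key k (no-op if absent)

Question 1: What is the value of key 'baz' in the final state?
Answer: 39

Derivation:
Track key 'baz' through all 6 events:
  event 1 (t=10: INC baz by 10): baz (absent) -> 10
  event 2 (t=17: INC baz by 12): baz 10 -> 22
  event 3 (t=27: DEL baz): baz 22 -> (absent)
  event 4 (t=28: INC baz by 7): baz (absent) -> 7
  event 5 (t=35: DEL baz): baz 7 -> (absent)
  event 6 (t=41: SET baz = 39): baz (absent) -> 39
Final: baz = 39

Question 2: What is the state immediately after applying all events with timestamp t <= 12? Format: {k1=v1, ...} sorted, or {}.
Answer: {baz=10}

Derivation:
Apply events with t <= 12 (1 events):
  after event 1 (t=10: INC baz by 10): {baz=10}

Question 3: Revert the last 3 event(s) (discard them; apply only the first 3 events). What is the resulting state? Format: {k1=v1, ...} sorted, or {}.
Keep first 3 events (discard last 3):
  after event 1 (t=10: INC baz by 10): {baz=10}
  after event 2 (t=17: INC baz by 12): {baz=22}
  after event 3 (t=27: DEL baz): {}

Answer: {}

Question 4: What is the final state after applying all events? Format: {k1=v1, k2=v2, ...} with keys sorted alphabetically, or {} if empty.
  after event 1 (t=10: INC baz by 10): {baz=10}
  after event 2 (t=17: INC baz by 12): {baz=22}
  after event 3 (t=27: DEL baz): {}
  after event 4 (t=28: INC baz by 7): {baz=7}
  after event 5 (t=35: DEL baz): {}
  after event 6 (t=41: SET baz = 39): {baz=39}

Answer: {baz=39}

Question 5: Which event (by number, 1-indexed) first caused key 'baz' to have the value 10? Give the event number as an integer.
Answer: 1

Derivation:
Looking for first event where baz becomes 10:
  event 1: baz (absent) -> 10  <-- first match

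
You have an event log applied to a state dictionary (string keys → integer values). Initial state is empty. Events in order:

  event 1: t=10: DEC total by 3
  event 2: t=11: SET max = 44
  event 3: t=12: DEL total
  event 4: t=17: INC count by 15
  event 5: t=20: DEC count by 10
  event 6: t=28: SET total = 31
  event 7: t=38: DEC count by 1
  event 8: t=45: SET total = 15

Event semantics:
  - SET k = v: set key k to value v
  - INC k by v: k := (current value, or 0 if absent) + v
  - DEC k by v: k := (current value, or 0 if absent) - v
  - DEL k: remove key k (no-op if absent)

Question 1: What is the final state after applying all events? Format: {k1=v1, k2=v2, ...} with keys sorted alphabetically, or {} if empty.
  after event 1 (t=10: DEC total by 3): {total=-3}
  after event 2 (t=11: SET max = 44): {max=44, total=-3}
  after event 3 (t=12: DEL total): {max=44}
  after event 4 (t=17: INC count by 15): {count=15, max=44}
  after event 5 (t=20: DEC count by 10): {count=5, max=44}
  after event 6 (t=28: SET total = 31): {count=5, max=44, total=31}
  after event 7 (t=38: DEC count by 1): {count=4, max=44, total=31}
  after event 8 (t=45: SET total = 15): {count=4, max=44, total=15}

Answer: {count=4, max=44, total=15}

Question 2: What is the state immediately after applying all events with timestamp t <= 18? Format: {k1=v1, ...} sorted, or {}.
Answer: {count=15, max=44}

Derivation:
Apply events with t <= 18 (4 events):
  after event 1 (t=10: DEC total by 3): {total=-3}
  after event 2 (t=11: SET max = 44): {max=44, total=-3}
  after event 3 (t=12: DEL total): {max=44}
  after event 4 (t=17: INC count by 15): {count=15, max=44}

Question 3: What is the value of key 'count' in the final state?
Track key 'count' through all 8 events:
  event 1 (t=10: DEC total by 3): count unchanged
  event 2 (t=11: SET max = 44): count unchanged
  event 3 (t=12: DEL total): count unchanged
  event 4 (t=17: INC count by 15): count (absent) -> 15
  event 5 (t=20: DEC count by 10): count 15 -> 5
  event 6 (t=28: SET total = 31): count unchanged
  event 7 (t=38: DEC count by 1): count 5 -> 4
  event 8 (t=45: SET total = 15): count unchanged
Final: count = 4

Answer: 4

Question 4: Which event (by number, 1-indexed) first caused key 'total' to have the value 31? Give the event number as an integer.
Answer: 6

Derivation:
Looking for first event where total becomes 31:
  event 1: total = -3
  event 2: total = -3
  event 3: total = (absent)
  event 6: total (absent) -> 31  <-- first match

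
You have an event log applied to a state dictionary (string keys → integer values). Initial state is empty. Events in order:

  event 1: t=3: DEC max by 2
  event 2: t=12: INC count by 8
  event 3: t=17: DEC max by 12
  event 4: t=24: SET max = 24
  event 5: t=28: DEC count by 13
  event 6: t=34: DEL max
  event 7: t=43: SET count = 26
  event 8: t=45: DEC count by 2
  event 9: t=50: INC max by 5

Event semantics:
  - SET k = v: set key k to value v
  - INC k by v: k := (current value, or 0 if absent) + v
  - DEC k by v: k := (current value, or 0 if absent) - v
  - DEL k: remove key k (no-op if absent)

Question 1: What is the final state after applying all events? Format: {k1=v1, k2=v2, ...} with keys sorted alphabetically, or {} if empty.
Answer: {count=24, max=5}

Derivation:
  after event 1 (t=3: DEC max by 2): {max=-2}
  after event 2 (t=12: INC count by 8): {count=8, max=-2}
  after event 3 (t=17: DEC max by 12): {count=8, max=-14}
  after event 4 (t=24: SET max = 24): {count=8, max=24}
  after event 5 (t=28: DEC count by 13): {count=-5, max=24}
  after event 6 (t=34: DEL max): {count=-5}
  after event 7 (t=43: SET count = 26): {count=26}
  after event 8 (t=45: DEC count by 2): {count=24}
  after event 9 (t=50: INC max by 5): {count=24, max=5}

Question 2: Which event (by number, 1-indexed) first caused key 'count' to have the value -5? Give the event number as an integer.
Looking for first event where count becomes -5:
  event 2: count = 8
  event 3: count = 8
  event 4: count = 8
  event 5: count 8 -> -5  <-- first match

Answer: 5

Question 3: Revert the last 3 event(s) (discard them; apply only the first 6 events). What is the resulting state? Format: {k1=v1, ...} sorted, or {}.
Keep first 6 events (discard last 3):
  after event 1 (t=3: DEC max by 2): {max=-2}
  after event 2 (t=12: INC count by 8): {count=8, max=-2}
  after event 3 (t=17: DEC max by 12): {count=8, max=-14}
  after event 4 (t=24: SET max = 24): {count=8, max=24}
  after event 5 (t=28: DEC count by 13): {count=-5, max=24}
  after event 6 (t=34: DEL max): {count=-5}

Answer: {count=-5}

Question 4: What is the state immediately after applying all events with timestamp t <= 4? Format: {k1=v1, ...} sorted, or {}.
Answer: {max=-2}

Derivation:
Apply events with t <= 4 (1 events):
  after event 1 (t=3: DEC max by 2): {max=-2}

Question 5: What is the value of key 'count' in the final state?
Answer: 24

Derivation:
Track key 'count' through all 9 events:
  event 1 (t=3: DEC max by 2): count unchanged
  event 2 (t=12: INC count by 8): count (absent) -> 8
  event 3 (t=17: DEC max by 12): count unchanged
  event 4 (t=24: SET max = 24): count unchanged
  event 5 (t=28: DEC count by 13): count 8 -> -5
  event 6 (t=34: DEL max): count unchanged
  event 7 (t=43: SET count = 26): count -5 -> 26
  event 8 (t=45: DEC count by 2): count 26 -> 24
  event 9 (t=50: INC max by 5): count unchanged
Final: count = 24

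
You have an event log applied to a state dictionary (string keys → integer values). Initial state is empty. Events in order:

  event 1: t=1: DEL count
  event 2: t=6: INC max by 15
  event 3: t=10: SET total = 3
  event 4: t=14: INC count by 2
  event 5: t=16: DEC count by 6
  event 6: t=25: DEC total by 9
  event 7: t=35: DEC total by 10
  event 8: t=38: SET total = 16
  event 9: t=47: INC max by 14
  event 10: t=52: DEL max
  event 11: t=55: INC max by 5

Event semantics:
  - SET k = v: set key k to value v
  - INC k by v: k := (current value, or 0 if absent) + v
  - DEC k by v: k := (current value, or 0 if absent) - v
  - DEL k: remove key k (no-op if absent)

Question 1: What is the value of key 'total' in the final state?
Answer: 16

Derivation:
Track key 'total' through all 11 events:
  event 1 (t=1: DEL count): total unchanged
  event 2 (t=6: INC max by 15): total unchanged
  event 3 (t=10: SET total = 3): total (absent) -> 3
  event 4 (t=14: INC count by 2): total unchanged
  event 5 (t=16: DEC count by 6): total unchanged
  event 6 (t=25: DEC total by 9): total 3 -> -6
  event 7 (t=35: DEC total by 10): total -6 -> -16
  event 8 (t=38: SET total = 16): total -16 -> 16
  event 9 (t=47: INC max by 14): total unchanged
  event 10 (t=52: DEL max): total unchanged
  event 11 (t=55: INC max by 5): total unchanged
Final: total = 16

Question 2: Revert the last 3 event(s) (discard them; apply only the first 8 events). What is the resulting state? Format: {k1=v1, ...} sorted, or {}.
Answer: {count=-4, max=15, total=16}

Derivation:
Keep first 8 events (discard last 3):
  after event 1 (t=1: DEL count): {}
  after event 2 (t=6: INC max by 15): {max=15}
  after event 3 (t=10: SET total = 3): {max=15, total=3}
  after event 4 (t=14: INC count by 2): {count=2, max=15, total=3}
  after event 5 (t=16: DEC count by 6): {count=-4, max=15, total=3}
  after event 6 (t=25: DEC total by 9): {count=-4, max=15, total=-6}
  after event 7 (t=35: DEC total by 10): {count=-4, max=15, total=-16}
  after event 8 (t=38: SET total = 16): {count=-4, max=15, total=16}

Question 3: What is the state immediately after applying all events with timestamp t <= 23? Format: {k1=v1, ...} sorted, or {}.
Apply events with t <= 23 (5 events):
  after event 1 (t=1: DEL count): {}
  after event 2 (t=6: INC max by 15): {max=15}
  after event 3 (t=10: SET total = 3): {max=15, total=3}
  after event 4 (t=14: INC count by 2): {count=2, max=15, total=3}
  after event 5 (t=16: DEC count by 6): {count=-4, max=15, total=3}

Answer: {count=-4, max=15, total=3}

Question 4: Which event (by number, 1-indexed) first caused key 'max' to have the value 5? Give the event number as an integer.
Answer: 11

Derivation:
Looking for first event where max becomes 5:
  event 2: max = 15
  event 3: max = 15
  event 4: max = 15
  event 5: max = 15
  event 6: max = 15
  event 7: max = 15
  event 8: max = 15
  event 9: max = 29
  event 10: max = (absent)
  event 11: max (absent) -> 5  <-- first match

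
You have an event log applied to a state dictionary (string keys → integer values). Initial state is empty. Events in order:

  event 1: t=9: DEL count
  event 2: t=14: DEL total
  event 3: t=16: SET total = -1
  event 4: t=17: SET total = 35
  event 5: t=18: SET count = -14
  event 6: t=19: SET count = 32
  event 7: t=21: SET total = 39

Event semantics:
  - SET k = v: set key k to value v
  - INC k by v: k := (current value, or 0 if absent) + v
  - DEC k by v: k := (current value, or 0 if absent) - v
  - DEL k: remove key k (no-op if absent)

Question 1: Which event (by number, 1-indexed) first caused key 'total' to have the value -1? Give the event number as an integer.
Looking for first event where total becomes -1:
  event 3: total (absent) -> -1  <-- first match

Answer: 3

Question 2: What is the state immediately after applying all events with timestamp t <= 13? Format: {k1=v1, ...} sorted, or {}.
Apply events with t <= 13 (1 events):
  after event 1 (t=9: DEL count): {}

Answer: {}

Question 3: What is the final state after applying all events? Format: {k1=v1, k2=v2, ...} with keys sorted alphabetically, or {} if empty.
  after event 1 (t=9: DEL count): {}
  after event 2 (t=14: DEL total): {}
  after event 3 (t=16: SET total = -1): {total=-1}
  after event 4 (t=17: SET total = 35): {total=35}
  after event 5 (t=18: SET count = -14): {count=-14, total=35}
  after event 6 (t=19: SET count = 32): {count=32, total=35}
  after event 7 (t=21: SET total = 39): {count=32, total=39}

Answer: {count=32, total=39}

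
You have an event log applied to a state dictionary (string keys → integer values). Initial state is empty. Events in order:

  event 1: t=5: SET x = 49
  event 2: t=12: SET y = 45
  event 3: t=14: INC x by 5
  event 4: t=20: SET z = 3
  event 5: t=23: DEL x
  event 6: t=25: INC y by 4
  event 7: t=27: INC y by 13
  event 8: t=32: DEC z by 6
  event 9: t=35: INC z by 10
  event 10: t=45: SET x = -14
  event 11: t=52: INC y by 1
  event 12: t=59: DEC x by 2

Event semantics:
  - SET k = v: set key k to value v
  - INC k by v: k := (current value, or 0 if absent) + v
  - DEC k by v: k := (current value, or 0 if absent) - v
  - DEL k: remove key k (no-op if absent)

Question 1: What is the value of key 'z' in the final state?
Answer: 7

Derivation:
Track key 'z' through all 12 events:
  event 1 (t=5: SET x = 49): z unchanged
  event 2 (t=12: SET y = 45): z unchanged
  event 3 (t=14: INC x by 5): z unchanged
  event 4 (t=20: SET z = 3): z (absent) -> 3
  event 5 (t=23: DEL x): z unchanged
  event 6 (t=25: INC y by 4): z unchanged
  event 7 (t=27: INC y by 13): z unchanged
  event 8 (t=32: DEC z by 6): z 3 -> -3
  event 9 (t=35: INC z by 10): z -3 -> 7
  event 10 (t=45: SET x = -14): z unchanged
  event 11 (t=52: INC y by 1): z unchanged
  event 12 (t=59: DEC x by 2): z unchanged
Final: z = 7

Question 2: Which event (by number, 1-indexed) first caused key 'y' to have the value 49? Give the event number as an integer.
Looking for first event where y becomes 49:
  event 2: y = 45
  event 3: y = 45
  event 4: y = 45
  event 5: y = 45
  event 6: y 45 -> 49  <-- first match

Answer: 6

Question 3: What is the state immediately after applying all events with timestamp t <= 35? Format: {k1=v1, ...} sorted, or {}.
Answer: {y=62, z=7}

Derivation:
Apply events with t <= 35 (9 events):
  after event 1 (t=5: SET x = 49): {x=49}
  after event 2 (t=12: SET y = 45): {x=49, y=45}
  after event 3 (t=14: INC x by 5): {x=54, y=45}
  after event 4 (t=20: SET z = 3): {x=54, y=45, z=3}
  after event 5 (t=23: DEL x): {y=45, z=3}
  after event 6 (t=25: INC y by 4): {y=49, z=3}
  after event 7 (t=27: INC y by 13): {y=62, z=3}
  after event 8 (t=32: DEC z by 6): {y=62, z=-3}
  after event 9 (t=35: INC z by 10): {y=62, z=7}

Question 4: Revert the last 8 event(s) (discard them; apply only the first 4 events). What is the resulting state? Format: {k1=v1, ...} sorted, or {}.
Keep first 4 events (discard last 8):
  after event 1 (t=5: SET x = 49): {x=49}
  after event 2 (t=12: SET y = 45): {x=49, y=45}
  after event 3 (t=14: INC x by 5): {x=54, y=45}
  after event 4 (t=20: SET z = 3): {x=54, y=45, z=3}

Answer: {x=54, y=45, z=3}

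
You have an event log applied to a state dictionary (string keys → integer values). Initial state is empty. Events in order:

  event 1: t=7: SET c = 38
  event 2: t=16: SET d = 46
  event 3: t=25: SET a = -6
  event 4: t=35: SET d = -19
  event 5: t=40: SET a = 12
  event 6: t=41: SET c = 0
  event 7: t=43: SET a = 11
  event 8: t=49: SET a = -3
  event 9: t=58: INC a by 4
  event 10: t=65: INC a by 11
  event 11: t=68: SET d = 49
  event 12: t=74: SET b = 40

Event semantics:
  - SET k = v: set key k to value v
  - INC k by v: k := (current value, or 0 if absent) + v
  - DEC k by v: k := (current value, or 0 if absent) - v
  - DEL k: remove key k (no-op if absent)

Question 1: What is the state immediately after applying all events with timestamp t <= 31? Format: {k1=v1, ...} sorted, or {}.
Answer: {a=-6, c=38, d=46}

Derivation:
Apply events with t <= 31 (3 events):
  after event 1 (t=7: SET c = 38): {c=38}
  after event 2 (t=16: SET d = 46): {c=38, d=46}
  after event 3 (t=25: SET a = -6): {a=-6, c=38, d=46}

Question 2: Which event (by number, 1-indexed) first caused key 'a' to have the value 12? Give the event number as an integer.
Looking for first event where a becomes 12:
  event 3: a = -6
  event 4: a = -6
  event 5: a -6 -> 12  <-- first match

Answer: 5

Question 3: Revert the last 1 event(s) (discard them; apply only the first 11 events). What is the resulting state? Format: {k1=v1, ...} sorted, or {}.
Keep first 11 events (discard last 1):
  after event 1 (t=7: SET c = 38): {c=38}
  after event 2 (t=16: SET d = 46): {c=38, d=46}
  after event 3 (t=25: SET a = -6): {a=-6, c=38, d=46}
  after event 4 (t=35: SET d = -19): {a=-6, c=38, d=-19}
  after event 5 (t=40: SET a = 12): {a=12, c=38, d=-19}
  after event 6 (t=41: SET c = 0): {a=12, c=0, d=-19}
  after event 7 (t=43: SET a = 11): {a=11, c=0, d=-19}
  after event 8 (t=49: SET a = -3): {a=-3, c=0, d=-19}
  after event 9 (t=58: INC a by 4): {a=1, c=0, d=-19}
  after event 10 (t=65: INC a by 11): {a=12, c=0, d=-19}
  after event 11 (t=68: SET d = 49): {a=12, c=0, d=49}

Answer: {a=12, c=0, d=49}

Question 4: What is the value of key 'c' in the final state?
Track key 'c' through all 12 events:
  event 1 (t=7: SET c = 38): c (absent) -> 38
  event 2 (t=16: SET d = 46): c unchanged
  event 3 (t=25: SET a = -6): c unchanged
  event 4 (t=35: SET d = -19): c unchanged
  event 5 (t=40: SET a = 12): c unchanged
  event 6 (t=41: SET c = 0): c 38 -> 0
  event 7 (t=43: SET a = 11): c unchanged
  event 8 (t=49: SET a = -3): c unchanged
  event 9 (t=58: INC a by 4): c unchanged
  event 10 (t=65: INC a by 11): c unchanged
  event 11 (t=68: SET d = 49): c unchanged
  event 12 (t=74: SET b = 40): c unchanged
Final: c = 0

Answer: 0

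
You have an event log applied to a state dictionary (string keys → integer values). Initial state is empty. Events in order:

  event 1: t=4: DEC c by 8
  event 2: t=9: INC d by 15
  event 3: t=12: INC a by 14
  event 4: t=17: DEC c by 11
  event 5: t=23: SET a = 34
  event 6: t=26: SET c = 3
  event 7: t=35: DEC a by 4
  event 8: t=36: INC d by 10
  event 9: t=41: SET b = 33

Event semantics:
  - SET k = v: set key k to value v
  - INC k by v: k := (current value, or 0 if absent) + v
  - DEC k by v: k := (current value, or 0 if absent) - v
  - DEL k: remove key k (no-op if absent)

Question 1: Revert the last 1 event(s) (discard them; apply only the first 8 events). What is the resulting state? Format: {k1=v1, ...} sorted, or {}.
Answer: {a=30, c=3, d=25}

Derivation:
Keep first 8 events (discard last 1):
  after event 1 (t=4: DEC c by 8): {c=-8}
  after event 2 (t=9: INC d by 15): {c=-8, d=15}
  after event 3 (t=12: INC a by 14): {a=14, c=-8, d=15}
  after event 4 (t=17: DEC c by 11): {a=14, c=-19, d=15}
  after event 5 (t=23: SET a = 34): {a=34, c=-19, d=15}
  after event 6 (t=26: SET c = 3): {a=34, c=3, d=15}
  after event 7 (t=35: DEC a by 4): {a=30, c=3, d=15}
  after event 8 (t=36: INC d by 10): {a=30, c=3, d=25}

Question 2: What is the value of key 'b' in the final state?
Answer: 33

Derivation:
Track key 'b' through all 9 events:
  event 1 (t=4: DEC c by 8): b unchanged
  event 2 (t=9: INC d by 15): b unchanged
  event 3 (t=12: INC a by 14): b unchanged
  event 4 (t=17: DEC c by 11): b unchanged
  event 5 (t=23: SET a = 34): b unchanged
  event 6 (t=26: SET c = 3): b unchanged
  event 7 (t=35: DEC a by 4): b unchanged
  event 8 (t=36: INC d by 10): b unchanged
  event 9 (t=41: SET b = 33): b (absent) -> 33
Final: b = 33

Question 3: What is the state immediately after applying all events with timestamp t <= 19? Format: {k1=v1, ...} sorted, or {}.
Answer: {a=14, c=-19, d=15}

Derivation:
Apply events with t <= 19 (4 events):
  after event 1 (t=4: DEC c by 8): {c=-8}
  after event 2 (t=9: INC d by 15): {c=-8, d=15}
  after event 3 (t=12: INC a by 14): {a=14, c=-8, d=15}
  after event 4 (t=17: DEC c by 11): {a=14, c=-19, d=15}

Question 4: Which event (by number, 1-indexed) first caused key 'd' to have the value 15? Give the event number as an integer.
Answer: 2

Derivation:
Looking for first event where d becomes 15:
  event 2: d (absent) -> 15  <-- first match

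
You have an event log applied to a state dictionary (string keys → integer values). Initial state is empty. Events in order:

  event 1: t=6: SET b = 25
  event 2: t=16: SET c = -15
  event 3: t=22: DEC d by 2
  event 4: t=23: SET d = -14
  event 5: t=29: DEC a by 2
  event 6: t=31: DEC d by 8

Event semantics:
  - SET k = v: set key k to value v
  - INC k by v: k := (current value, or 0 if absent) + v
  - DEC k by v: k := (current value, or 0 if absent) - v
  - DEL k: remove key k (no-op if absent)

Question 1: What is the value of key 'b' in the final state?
Track key 'b' through all 6 events:
  event 1 (t=6: SET b = 25): b (absent) -> 25
  event 2 (t=16: SET c = -15): b unchanged
  event 3 (t=22: DEC d by 2): b unchanged
  event 4 (t=23: SET d = -14): b unchanged
  event 5 (t=29: DEC a by 2): b unchanged
  event 6 (t=31: DEC d by 8): b unchanged
Final: b = 25

Answer: 25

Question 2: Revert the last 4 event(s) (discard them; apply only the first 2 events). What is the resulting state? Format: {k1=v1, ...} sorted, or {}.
Answer: {b=25, c=-15}

Derivation:
Keep first 2 events (discard last 4):
  after event 1 (t=6: SET b = 25): {b=25}
  after event 2 (t=16: SET c = -15): {b=25, c=-15}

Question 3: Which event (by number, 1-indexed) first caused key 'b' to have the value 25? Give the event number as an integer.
Looking for first event where b becomes 25:
  event 1: b (absent) -> 25  <-- first match

Answer: 1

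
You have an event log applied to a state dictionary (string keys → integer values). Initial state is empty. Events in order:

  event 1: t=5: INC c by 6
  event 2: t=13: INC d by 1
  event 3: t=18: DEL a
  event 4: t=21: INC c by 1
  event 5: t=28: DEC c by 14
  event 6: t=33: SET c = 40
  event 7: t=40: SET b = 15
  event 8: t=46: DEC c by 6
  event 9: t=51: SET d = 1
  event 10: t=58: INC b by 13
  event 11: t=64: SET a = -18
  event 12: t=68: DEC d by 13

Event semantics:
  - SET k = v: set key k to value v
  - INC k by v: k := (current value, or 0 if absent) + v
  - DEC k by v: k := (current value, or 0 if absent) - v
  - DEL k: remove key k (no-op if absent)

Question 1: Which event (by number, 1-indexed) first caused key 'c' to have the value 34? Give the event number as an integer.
Answer: 8

Derivation:
Looking for first event where c becomes 34:
  event 1: c = 6
  event 2: c = 6
  event 3: c = 6
  event 4: c = 7
  event 5: c = -7
  event 6: c = 40
  event 7: c = 40
  event 8: c 40 -> 34  <-- first match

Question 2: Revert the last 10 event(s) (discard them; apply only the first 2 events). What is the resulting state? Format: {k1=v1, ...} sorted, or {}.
Answer: {c=6, d=1}

Derivation:
Keep first 2 events (discard last 10):
  after event 1 (t=5: INC c by 6): {c=6}
  after event 2 (t=13: INC d by 1): {c=6, d=1}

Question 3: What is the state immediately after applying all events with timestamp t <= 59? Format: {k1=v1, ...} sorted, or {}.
Apply events with t <= 59 (10 events):
  after event 1 (t=5: INC c by 6): {c=6}
  after event 2 (t=13: INC d by 1): {c=6, d=1}
  after event 3 (t=18: DEL a): {c=6, d=1}
  after event 4 (t=21: INC c by 1): {c=7, d=1}
  after event 5 (t=28: DEC c by 14): {c=-7, d=1}
  after event 6 (t=33: SET c = 40): {c=40, d=1}
  after event 7 (t=40: SET b = 15): {b=15, c=40, d=1}
  after event 8 (t=46: DEC c by 6): {b=15, c=34, d=1}
  after event 9 (t=51: SET d = 1): {b=15, c=34, d=1}
  after event 10 (t=58: INC b by 13): {b=28, c=34, d=1}

Answer: {b=28, c=34, d=1}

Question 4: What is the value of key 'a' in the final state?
Answer: -18

Derivation:
Track key 'a' through all 12 events:
  event 1 (t=5: INC c by 6): a unchanged
  event 2 (t=13: INC d by 1): a unchanged
  event 3 (t=18: DEL a): a (absent) -> (absent)
  event 4 (t=21: INC c by 1): a unchanged
  event 5 (t=28: DEC c by 14): a unchanged
  event 6 (t=33: SET c = 40): a unchanged
  event 7 (t=40: SET b = 15): a unchanged
  event 8 (t=46: DEC c by 6): a unchanged
  event 9 (t=51: SET d = 1): a unchanged
  event 10 (t=58: INC b by 13): a unchanged
  event 11 (t=64: SET a = -18): a (absent) -> -18
  event 12 (t=68: DEC d by 13): a unchanged
Final: a = -18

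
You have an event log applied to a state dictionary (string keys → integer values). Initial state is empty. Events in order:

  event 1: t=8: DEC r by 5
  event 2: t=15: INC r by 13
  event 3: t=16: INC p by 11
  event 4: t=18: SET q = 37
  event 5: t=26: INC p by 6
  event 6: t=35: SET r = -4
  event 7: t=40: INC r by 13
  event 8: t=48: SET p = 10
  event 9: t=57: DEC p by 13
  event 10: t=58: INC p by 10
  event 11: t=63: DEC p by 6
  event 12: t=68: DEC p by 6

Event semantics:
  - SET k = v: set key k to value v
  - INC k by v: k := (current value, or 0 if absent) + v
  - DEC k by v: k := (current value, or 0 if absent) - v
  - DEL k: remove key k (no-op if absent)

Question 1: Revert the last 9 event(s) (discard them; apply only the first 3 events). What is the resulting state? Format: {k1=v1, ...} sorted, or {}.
Answer: {p=11, r=8}

Derivation:
Keep first 3 events (discard last 9):
  after event 1 (t=8: DEC r by 5): {r=-5}
  after event 2 (t=15: INC r by 13): {r=8}
  after event 3 (t=16: INC p by 11): {p=11, r=8}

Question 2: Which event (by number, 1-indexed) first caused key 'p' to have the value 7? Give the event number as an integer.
Looking for first event where p becomes 7:
  event 3: p = 11
  event 4: p = 11
  event 5: p = 17
  event 6: p = 17
  event 7: p = 17
  event 8: p = 10
  event 9: p = -3
  event 10: p -3 -> 7  <-- first match

Answer: 10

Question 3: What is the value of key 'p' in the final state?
Answer: -5

Derivation:
Track key 'p' through all 12 events:
  event 1 (t=8: DEC r by 5): p unchanged
  event 2 (t=15: INC r by 13): p unchanged
  event 3 (t=16: INC p by 11): p (absent) -> 11
  event 4 (t=18: SET q = 37): p unchanged
  event 5 (t=26: INC p by 6): p 11 -> 17
  event 6 (t=35: SET r = -4): p unchanged
  event 7 (t=40: INC r by 13): p unchanged
  event 8 (t=48: SET p = 10): p 17 -> 10
  event 9 (t=57: DEC p by 13): p 10 -> -3
  event 10 (t=58: INC p by 10): p -3 -> 7
  event 11 (t=63: DEC p by 6): p 7 -> 1
  event 12 (t=68: DEC p by 6): p 1 -> -5
Final: p = -5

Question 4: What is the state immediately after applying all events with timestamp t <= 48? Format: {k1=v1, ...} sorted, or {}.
Apply events with t <= 48 (8 events):
  after event 1 (t=8: DEC r by 5): {r=-5}
  after event 2 (t=15: INC r by 13): {r=8}
  after event 3 (t=16: INC p by 11): {p=11, r=8}
  after event 4 (t=18: SET q = 37): {p=11, q=37, r=8}
  after event 5 (t=26: INC p by 6): {p=17, q=37, r=8}
  after event 6 (t=35: SET r = -4): {p=17, q=37, r=-4}
  after event 7 (t=40: INC r by 13): {p=17, q=37, r=9}
  after event 8 (t=48: SET p = 10): {p=10, q=37, r=9}

Answer: {p=10, q=37, r=9}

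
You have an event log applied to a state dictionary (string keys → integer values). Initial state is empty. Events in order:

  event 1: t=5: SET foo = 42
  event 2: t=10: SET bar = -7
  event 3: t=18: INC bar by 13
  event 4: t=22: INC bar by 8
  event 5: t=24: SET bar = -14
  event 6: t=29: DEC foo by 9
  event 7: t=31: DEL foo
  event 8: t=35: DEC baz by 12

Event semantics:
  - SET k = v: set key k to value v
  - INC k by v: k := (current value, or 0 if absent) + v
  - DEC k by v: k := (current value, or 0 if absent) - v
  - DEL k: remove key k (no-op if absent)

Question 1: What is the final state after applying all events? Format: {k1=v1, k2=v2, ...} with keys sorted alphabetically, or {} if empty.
Answer: {bar=-14, baz=-12}

Derivation:
  after event 1 (t=5: SET foo = 42): {foo=42}
  after event 2 (t=10: SET bar = -7): {bar=-7, foo=42}
  after event 3 (t=18: INC bar by 13): {bar=6, foo=42}
  after event 4 (t=22: INC bar by 8): {bar=14, foo=42}
  after event 5 (t=24: SET bar = -14): {bar=-14, foo=42}
  after event 6 (t=29: DEC foo by 9): {bar=-14, foo=33}
  after event 7 (t=31: DEL foo): {bar=-14}
  after event 8 (t=35: DEC baz by 12): {bar=-14, baz=-12}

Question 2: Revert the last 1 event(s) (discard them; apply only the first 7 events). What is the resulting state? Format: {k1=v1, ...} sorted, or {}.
Keep first 7 events (discard last 1):
  after event 1 (t=5: SET foo = 42): {foo=42}
  after event 2 (t=10: SET bar = -7): {bar=-7, foo=42}
  after event 3 (t=18: INC bar by 13): {bar=6, foo=42}
  after event 4 (t=22: INC bar by 8): {bar=14, foo=42}
  after event 5 (t=24: SET bar = -14): {bar=-14, foo=42}
  after event 6 (t=29: DEC foo by 9): {bar=-14, foo=33}
  after event 7 (t=31: DEL foo): {bar=-14}

Answer: {bar=-14}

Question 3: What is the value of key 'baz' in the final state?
Track key 'baz' through all 8 events:
  event 1 (t=5: SET foo = 42): baz unchanged
  event 2 (t=10: SET bar = -7): baz unchanged
  event 3 (t=18: INC bar by 13): baz unchanged
  event 4 (t=22: INC bar by 8): baz unchanged
  event 5 (t=24: SET bar = -14): baz unchanged
  event 6 (t=29: DEC foo by 9): baz unchanged
  event 7 (t=31: DEL foo): baz unchanged
  event 8 (t=35: DEC baz by 12): baz (absent) -> -12
Final: baz = -12

Answer: -12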